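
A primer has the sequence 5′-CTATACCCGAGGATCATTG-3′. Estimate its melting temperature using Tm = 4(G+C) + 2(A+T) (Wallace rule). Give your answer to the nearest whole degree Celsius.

56°C

Base counts: A=5, T=5, G=4, C=5 (length 19).
Tm = 2·(5+5) + 4·(4+5) = 2·10 + 4·9 = 20 + 36 = 56°C.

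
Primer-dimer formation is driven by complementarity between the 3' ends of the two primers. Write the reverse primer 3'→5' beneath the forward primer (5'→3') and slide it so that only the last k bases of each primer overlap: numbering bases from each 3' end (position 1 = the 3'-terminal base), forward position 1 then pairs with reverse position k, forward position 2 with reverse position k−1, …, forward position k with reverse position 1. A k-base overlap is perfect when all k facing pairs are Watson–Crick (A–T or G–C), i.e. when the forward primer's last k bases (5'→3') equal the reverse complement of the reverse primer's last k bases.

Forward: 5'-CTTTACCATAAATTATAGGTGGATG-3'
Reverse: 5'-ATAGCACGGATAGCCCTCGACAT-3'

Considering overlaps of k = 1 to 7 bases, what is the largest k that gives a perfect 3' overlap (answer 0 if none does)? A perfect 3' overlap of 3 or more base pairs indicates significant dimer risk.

Longest perfect overlap: 3 complementary base pairs; significant dimer risk (threshold 3).

Last 7 bases (5'→3') — forward …GTGGATG, reverse …TCGACAT.
Reverse complement of the reverse primer's last 7 bases: ATGTCGA; its first k bases are the reverse complement of the reverse primer's last k bases, so a perfect k-base overlap needs the forward primer's last k bases to equal them.
Comparing (forward last k vs required): k=1: G vs A ✗; k=2: TG vs AT ✗; k=3: ATG vs ATG ✓; k=4: GATG vs ATGT ✗; k=5: GGATG vs ATGTC ✗; k=6: TGGATG vs ATGTCG ✗; k=7: GTGGATG vs ATGTCGA ✗.
Only k = 3 is perfect, so the longest perfect 3' overlap is 3.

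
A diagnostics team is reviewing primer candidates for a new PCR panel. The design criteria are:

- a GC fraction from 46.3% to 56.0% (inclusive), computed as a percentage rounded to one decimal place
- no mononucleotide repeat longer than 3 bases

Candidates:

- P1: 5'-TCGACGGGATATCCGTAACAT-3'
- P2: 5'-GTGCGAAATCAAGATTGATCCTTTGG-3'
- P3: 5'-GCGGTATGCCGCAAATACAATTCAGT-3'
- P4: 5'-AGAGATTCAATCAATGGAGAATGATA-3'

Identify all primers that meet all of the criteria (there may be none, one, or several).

P1 only.

P1 (21 nt, A=6 T=5 G=5 C=5): GC 10/21 = 47.6% ✓; longest run = 3 ✓ — passes.
P2 (26 nt, A=7 T=8 G=7 C=4): GC 11/26 = 42.3%, outside 46.3–56.0% ✗; longest run = 3 ✓ — fails.
P3 (26 nt, A=8 T=6 G=6 C=6): GC 12/26 = 46.2%, outside 46.3–56.0% ✗; longest run = 3 ✓ — fails.
P4 (26 nt, A=12 T=6 G=6 C=2): GC 8/26 = 30.8%, outside 46.3–56.0% ✗; longest run = 2 ✓ — fails.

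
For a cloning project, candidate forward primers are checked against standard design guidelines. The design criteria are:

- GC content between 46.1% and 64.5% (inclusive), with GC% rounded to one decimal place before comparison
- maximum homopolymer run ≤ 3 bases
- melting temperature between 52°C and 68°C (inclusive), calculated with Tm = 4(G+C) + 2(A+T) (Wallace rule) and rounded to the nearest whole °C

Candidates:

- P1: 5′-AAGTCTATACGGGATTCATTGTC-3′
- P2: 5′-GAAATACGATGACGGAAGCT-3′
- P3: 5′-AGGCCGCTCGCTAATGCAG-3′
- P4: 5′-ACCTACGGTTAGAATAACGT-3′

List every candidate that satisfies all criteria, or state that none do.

P1 (23 nt, A=6 T=8 G=5 C=4): GC 9/23 = 39.1%, outside 46.1–64.5% ✗; longest run = 3 ✓; Tm = 2·14 + 4·9 = 64°C ✓ — fails.
P2 (20 nt, A=8 T=3 G=6 C=3): GC 9/20 = 45.0%, outside 46.1–64.5% ✗; longest run = 3 ✓; Tm = 2·11 + 4·9 = 58°C ✓ — fails.
P3 (19 nt, A=4 T=3 G=6 C=6): GC 12/19 = 63.2% ✓; longest run = 2 ✓; Tm = 2·7 + 4·12 = 62°C ✓ — passes.
P4 (20 nt, A=7 T=5 G=4 C=4): GC 8/20 = 40.0%, outside 46.1–64.5% ✗; longest run = 2 ✓; Tm = 2·12 + 4·8 = 56°C ✓ — fails.

P3 only.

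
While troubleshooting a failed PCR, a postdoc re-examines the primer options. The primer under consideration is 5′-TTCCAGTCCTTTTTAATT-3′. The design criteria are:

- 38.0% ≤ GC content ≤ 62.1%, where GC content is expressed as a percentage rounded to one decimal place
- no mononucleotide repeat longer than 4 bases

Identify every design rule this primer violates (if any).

Base counts: A=3, T=10, G=1, C=4 (length 18).
GC content: GC 5/18 = 27.8%, outside 38.0–62.1% ✗
homopolymer run: longest run = 5, exceeds 4 ✗

Fails: GC content, homopolymer run.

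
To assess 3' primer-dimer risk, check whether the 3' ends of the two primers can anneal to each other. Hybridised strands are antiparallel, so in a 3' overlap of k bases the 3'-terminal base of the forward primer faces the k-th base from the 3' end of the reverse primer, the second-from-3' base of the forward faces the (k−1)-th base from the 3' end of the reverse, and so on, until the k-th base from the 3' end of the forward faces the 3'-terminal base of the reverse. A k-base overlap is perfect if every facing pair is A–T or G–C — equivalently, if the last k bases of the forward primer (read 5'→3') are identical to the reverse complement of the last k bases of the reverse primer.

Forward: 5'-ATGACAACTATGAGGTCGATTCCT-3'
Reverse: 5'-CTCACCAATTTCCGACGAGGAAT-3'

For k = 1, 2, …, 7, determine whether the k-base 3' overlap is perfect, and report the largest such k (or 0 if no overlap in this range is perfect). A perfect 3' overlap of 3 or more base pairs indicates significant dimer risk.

Longest perfect overlap: 6 complementary base pairs; significant dimer risk (threshold 3).

Last 7 bases (5'→3') — forward …GATTCCT, reverse …GAGGAAT.
Reverse complement of the reverse primer's last 7 bases: ATTCCTC; its first k bases are the reverse complement of the reverse primer's last k bases, so a perfect k-base overlap needs the forward primer's last k bases to equal them.
Comparing (forward last k vs required): k=1: T vs A ✗; k=2: CT vs AT ✗; k=3: CCT vs ATT ✗; k=4: TCCT vs ATTC ✗; k=5: TTCCT vs ATTCC ✗; k=6: ATTCCT vs ATTCCT ✓; k=7: GATTCCT vs ATTCCTC ✗.
Only k = 6 is perfect, so the longest perfect 3' overlap is 6.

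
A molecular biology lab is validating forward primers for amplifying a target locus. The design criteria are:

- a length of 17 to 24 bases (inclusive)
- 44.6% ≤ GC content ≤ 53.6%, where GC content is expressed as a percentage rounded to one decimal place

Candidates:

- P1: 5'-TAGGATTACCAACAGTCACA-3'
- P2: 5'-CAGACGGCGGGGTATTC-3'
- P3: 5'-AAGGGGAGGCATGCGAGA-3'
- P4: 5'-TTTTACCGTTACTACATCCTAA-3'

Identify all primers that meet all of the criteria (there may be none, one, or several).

P1 (20 nt, A=8 T=4 G=3 C=5): length 20 ✓; GC 8/20 = 40.0%, outside 44.6–53.6% ✗ — fails.
P2 (17 nt, A=3 T=3 G=7 C=4): length 17 ✓; GC 11/17 = 64.7%, outside 44.6–53.6% ✗ — fails.
P3 (18 nt, A=6 T=1 G=9 C=2): length 18 ✓; GC 11/18 = 61.1%, outside 44.6–53.6% ✗ — fails.
P4 (22 nt, A=6 T=9 G=1 C=6): length 22 ✓; GC 7/22 = 31.8%, outside 44.6–53.6% ✗ — fails.

None of the candidates satisfy all criteria.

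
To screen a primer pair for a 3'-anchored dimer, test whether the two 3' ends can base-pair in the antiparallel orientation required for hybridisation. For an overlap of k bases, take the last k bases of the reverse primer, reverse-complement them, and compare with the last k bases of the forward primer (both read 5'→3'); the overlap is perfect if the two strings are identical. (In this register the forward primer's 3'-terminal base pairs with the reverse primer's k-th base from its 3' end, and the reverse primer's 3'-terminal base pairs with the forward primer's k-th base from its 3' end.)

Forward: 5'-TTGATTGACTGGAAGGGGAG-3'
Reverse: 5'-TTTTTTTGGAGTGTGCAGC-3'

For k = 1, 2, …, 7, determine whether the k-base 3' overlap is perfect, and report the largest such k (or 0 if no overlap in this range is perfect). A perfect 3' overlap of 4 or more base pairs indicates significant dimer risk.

Last 7 bases (5'→3') — forward …AGGGGAG, reverse …GTGCAGC.
Reverse complement of the reverse primer's last 7 bases: GCTGCAC; its first k bases are the reverse complement of the reverse primer's last k bases, so a perfect k-base overlap needs the forward primer's last k bases to equal them.
Comparing (forward last k vs required): k=1: G vs G ✓; k=2: AG vs GC ✗; k=3: GAG vs GCT ✗; k=4: GGAG vs GCTG ✗; k=5: GGGAG vs GCTGC ✗; k=6: GGGGAG vs GCTGCA ✗; k=7: AGGGGAG vs GCTGCAC ✗.
Only k = 1 is perfect, so the longest perfect 3' overlap is 1.

Longest perfect overlap: 1 complementary base pair; below the dimer-risk threshold (threshold 4).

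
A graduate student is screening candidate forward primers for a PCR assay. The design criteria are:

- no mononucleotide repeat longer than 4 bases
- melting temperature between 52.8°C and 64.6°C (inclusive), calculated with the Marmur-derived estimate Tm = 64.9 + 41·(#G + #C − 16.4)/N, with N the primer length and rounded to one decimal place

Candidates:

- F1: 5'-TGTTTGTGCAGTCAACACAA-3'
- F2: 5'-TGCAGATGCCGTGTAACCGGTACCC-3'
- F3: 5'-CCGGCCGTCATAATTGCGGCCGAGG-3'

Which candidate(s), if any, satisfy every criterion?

F1 (20 nt, A=6 T=6 G=4 C=4): longest run = 3 ✓; Tm = 64.9 + 41·(8 − 16.4)/20 = 47.7°C, outside 52.8–64.6°C ✗ — fails.
F2 (25 nt, A=5 T=5 G=7 C=8): longest run = 3 ✓; Tm = 64.9 + 41·(15 − 16.4)/25 = 62.6°C ✓ — passes.
F3 (25 nt, A=4 T=4 G=9 C=8): longest run = 2 ✓; Tm = 64.9 + 41·(17 − 16.4)/25 = 65.9°C, outside 52.8–64.6°C ✗ — fails.

F2 only.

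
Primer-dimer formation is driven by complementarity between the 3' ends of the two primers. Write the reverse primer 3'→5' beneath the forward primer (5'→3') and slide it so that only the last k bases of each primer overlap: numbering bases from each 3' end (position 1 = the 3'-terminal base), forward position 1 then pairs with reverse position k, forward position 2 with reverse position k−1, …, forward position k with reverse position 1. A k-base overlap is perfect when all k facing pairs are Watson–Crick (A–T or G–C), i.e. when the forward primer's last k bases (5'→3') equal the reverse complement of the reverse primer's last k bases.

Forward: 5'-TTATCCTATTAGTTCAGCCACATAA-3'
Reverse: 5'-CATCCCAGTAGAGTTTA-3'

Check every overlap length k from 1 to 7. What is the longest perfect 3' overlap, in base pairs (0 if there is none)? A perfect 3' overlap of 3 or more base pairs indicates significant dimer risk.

Last 7 bases (5'→3') — forward …CACATAA, reverse …GAGTTTA.
Reverse complement of the reverse primer's last 7 bases: TAAACTC; its first k bases are the reverse complement of the reverse primer's last k bases, so a perfect k-base overlap needs the forward primer's last k bases to equal them.
Comparing (forward last k vs required): k=1: A vs T ✗; k=2: AA vs TA ✗; k=3: TAA vs TAA ✓; k=4: ATAA vs TAAA ✗; k=5: CATAA vs TAAAC ✗; k=6: ACATAA vs TAAACT ✗; k=7: CACATAA vs TAAACTC ✗.
Only k = 3 is perfect, so the longest perfect 3' overlap is 3.

Longest perfect overlap: 3 complementary base pairs; significant dimer risk (threshold 3).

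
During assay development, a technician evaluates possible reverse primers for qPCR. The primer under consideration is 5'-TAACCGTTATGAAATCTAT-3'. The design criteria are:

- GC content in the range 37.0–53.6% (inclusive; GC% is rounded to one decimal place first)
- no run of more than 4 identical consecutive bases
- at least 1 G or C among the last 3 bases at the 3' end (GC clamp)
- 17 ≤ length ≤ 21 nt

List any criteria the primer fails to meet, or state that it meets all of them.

Fails: GC content, GC clamp.

Base counts: A=7, T=7, G=2, C=3 (length 19).
GC content: GC 5/19 = 26.3%, outside 37.0–53.6% ✗
homopolymer run: longest run = 3 ✓
GC clamp: 3' end TAT has 0 G/C, need ≥1 ✗
length: length 19 ✓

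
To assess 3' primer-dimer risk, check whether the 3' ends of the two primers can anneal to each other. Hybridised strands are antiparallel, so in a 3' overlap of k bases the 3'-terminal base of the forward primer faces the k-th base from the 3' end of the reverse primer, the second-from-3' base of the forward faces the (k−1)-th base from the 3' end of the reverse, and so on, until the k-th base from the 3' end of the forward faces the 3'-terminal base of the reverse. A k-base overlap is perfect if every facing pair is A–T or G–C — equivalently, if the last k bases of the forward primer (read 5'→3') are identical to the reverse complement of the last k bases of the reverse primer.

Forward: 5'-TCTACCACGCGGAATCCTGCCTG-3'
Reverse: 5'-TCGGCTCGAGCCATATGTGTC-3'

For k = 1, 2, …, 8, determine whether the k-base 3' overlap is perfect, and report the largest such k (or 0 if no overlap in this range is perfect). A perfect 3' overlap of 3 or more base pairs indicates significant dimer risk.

Last 8 bases (5'→3') — forward …CCTGCCTG, reverse …TATGTGTC.
Reverse complement of the reverse primer's last 8 bases: GACACATA; its first k bases are the reverse complement of the reverse primer's last k bases, so a perfect k-base overlap needs the forward primer's last k bases to equal them.
Comparing (forward last k vs required): k=1: G vs G ✓; k=2: TG vs GA ✗; k=3: CTG vs GAC ✗; k=4: CCTG vs GACA ✗; k=5: GCCTG vs GACAC ✗; k=6: TGCCTG vs GACACA ✗; k=7: CTGCCTG vs GACACAT ✗; k=8: CCTGCCTG vs GACACATA ✗.
Only k = 1 is perfect, so the longest perfect 3' overlap is 1.

Longest perfect overlap: 1 complementary base pair; below the dimer-risk threshold (threshold 3).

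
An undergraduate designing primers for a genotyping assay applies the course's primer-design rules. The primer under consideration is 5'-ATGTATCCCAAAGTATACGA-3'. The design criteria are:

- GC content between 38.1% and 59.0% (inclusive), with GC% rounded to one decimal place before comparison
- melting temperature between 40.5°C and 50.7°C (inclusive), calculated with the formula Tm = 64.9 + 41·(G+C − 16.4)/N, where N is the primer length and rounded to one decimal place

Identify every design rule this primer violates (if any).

Fails: GC content.

Base counts: A=8, T=5, G=3, C=4 (length 20).
GC content: GC 7/20 = 35.0%, outside 38.1–59.0% ✗
Tm: Tm = 64.9 + 41·(7 − 16.4)/20 = 45.6°C ✓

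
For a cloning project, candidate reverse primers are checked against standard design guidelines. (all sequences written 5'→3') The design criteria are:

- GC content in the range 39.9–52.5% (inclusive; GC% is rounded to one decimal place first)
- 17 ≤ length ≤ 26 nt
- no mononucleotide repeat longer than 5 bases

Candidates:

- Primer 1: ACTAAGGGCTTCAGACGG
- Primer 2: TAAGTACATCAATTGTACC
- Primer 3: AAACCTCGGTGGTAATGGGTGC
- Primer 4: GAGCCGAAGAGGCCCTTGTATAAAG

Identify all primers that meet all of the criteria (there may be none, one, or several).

Primer 4 only.

Primer 1 (18 nt, A=5 T=3 G=6 C=4): GC 10/18 = 55.6%, outside 39.9–52.5% ✗; length 18 ✓; longest run = 3 ✓ — fails.
Primer 2 (19 nt, A=7 T=6 G=2 C=4): GC 6/19 = 31.6%, outside 39.9–52.5% ✗; length 19 ✓; longest run = 2 ✓ — fails.
Primer 3 (22 nt, A=5 T=5 G=8 C=4): GC 12/22 = 54.5%, outside 39.9–52.5% ✗; length 22 ✓; longest run = 3 ✓ — fails.
Primer 4 (25 nt, A=8 T=4 G=8 C=5): GC 13/25 = 52.0% ✓; length 25 ✓; longest run = 3 ✓ — passes.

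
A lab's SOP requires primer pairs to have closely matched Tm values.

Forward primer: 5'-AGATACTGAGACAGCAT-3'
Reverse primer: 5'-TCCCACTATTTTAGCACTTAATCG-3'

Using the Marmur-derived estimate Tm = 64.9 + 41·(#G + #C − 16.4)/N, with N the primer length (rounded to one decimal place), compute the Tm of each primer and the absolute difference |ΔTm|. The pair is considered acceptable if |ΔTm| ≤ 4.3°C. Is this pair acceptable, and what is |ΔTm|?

|ΔTm| = 10.1°C; the pair is not acceptable.

Forward: G+C = 7, N = 17 → Tm = 64.9 + 41·(7 − 16.4)/17 = 42.2°C.
Reverse: G+C = 9, N = 24 → Tm = 64.9 + 41·(9 − 16.4)/24 = 52.3°C.
|ΔTm| = |42.2 − 52.3| = 10.1°C, > 4.3°C.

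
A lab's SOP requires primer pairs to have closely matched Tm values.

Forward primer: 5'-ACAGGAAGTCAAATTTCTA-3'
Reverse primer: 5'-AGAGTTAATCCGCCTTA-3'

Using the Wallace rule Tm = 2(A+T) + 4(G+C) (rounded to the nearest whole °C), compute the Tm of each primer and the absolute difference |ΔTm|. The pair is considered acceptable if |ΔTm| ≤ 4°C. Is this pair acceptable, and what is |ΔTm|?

Forward: A=8 T=5 G=3 C=3 → Tm = 2·13 + 4·6 = 50°C.
Reverse: A=5 T=5 G=3 C=4 → Tm = 2·10 + 4·7 = 48°C.
|ΔTm| = |50 − 48| = 2°C, ≤ 4°C.

|ΔTm| = 2°C; the pair is acceptable.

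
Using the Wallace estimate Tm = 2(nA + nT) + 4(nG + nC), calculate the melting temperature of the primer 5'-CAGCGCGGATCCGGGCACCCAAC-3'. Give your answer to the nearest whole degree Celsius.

Base counts: A=5, T=1, G=7, C=10 (length 23).
Tm = 2·(5+1) + 4·(7+10) = 2·6 + 4·17 = 12 + 68 = 80°C.

80°C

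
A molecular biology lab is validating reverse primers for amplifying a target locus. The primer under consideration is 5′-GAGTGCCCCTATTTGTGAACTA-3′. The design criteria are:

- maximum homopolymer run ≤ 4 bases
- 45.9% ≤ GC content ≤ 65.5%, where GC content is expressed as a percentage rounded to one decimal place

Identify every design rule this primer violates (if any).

Base counts: A=5, T=7, G=5, C=5 (length 22).
homopolymer run: longest run = 4 ✓
GC content: GC 10/22 = 45.5%, outside 45.9–65.5% ✗

Fails: GC content.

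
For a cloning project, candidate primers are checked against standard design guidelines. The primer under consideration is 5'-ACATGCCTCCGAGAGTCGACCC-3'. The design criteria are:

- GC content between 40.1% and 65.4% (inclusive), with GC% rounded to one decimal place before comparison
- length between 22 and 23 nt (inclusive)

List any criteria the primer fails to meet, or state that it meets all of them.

Base counts: A=5, T=3, G=5, C=9 (length 22).
GC content: GC 14/22 = 63.6% ✓
length: length 22 ✓

Meets all criteria.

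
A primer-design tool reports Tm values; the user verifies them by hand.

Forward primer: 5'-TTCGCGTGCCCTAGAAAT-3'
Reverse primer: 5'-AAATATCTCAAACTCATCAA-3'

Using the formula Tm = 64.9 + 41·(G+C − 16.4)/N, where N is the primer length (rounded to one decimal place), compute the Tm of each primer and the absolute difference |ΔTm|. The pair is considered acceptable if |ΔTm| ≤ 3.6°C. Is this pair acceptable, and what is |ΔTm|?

Forward: G+C = 9, N = 18 → Tm = 64.9 + 41·(9 − 16.4)/18 = 48.0°C.
Reverse: G+C = 5, N = 20 → Tm = 64.9 + 41·(5 − 16.4)/20 = 41.5°C.
|ΔTm| = |48.0 − 41.5| = 6.5°C, > 3.6°C.

|ΔTm| = 6.5°C; the pair is not acceptable.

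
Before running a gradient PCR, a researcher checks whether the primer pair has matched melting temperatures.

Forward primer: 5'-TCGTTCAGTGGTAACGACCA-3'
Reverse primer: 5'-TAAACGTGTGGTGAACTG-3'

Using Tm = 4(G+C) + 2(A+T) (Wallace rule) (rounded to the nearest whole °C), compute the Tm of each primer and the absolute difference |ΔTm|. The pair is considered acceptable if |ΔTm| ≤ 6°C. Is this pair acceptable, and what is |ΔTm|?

Forward: A=5 T=5 G=5 C=5 → Tm = 2·10 + 4·10 = 60°C.
Reverse: A=5 T=5 G=6 C=2 → Tm = 2·10 + 4·8 = 52°C.
|ΔTm| = |60 − 52| = 8°C, > 6°C.

|ΔTm| = 8°C; the pair is not acceptable.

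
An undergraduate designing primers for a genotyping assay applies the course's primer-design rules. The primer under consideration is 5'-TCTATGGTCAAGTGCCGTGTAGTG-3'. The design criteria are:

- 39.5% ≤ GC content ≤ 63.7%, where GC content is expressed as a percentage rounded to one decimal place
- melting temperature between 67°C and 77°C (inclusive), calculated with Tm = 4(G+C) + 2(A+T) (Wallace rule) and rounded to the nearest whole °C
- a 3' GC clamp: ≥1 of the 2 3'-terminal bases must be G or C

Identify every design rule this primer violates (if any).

Meets all criteria.

Base counts: A=4, T=8, G=8, C=4 (length 24).
GC content: GC 12/24 = 50.0% ✓
Tm: Tm = 2·12 + 4·12 = 72°C ✓
GC clamp: 3' end TG has 1 G/C ✓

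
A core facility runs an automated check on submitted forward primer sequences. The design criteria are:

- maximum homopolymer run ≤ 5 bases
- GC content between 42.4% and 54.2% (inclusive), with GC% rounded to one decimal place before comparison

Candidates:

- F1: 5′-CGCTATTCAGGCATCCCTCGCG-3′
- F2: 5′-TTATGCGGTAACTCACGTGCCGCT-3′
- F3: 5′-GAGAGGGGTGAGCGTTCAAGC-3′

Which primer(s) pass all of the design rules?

F2 only.

F1 (22 nt, A=3 T=5 G=5 C=9): longest run = 3 ✓; GC 14/22 = 63.6%, outside 42.4–54.2% ✗ — fails.
F2 (24 nt, A=4 T=7 G=6 C=7): longest run = 2 ✓; GC 13/24 = 54.2% ✓ — passes.
F3 (21 nt, A=5 T=3 G=10 C=3): longest run = 4 ✓; GC 13/21 = 61.9%, outside 42.4–54.2% ✗ — fails.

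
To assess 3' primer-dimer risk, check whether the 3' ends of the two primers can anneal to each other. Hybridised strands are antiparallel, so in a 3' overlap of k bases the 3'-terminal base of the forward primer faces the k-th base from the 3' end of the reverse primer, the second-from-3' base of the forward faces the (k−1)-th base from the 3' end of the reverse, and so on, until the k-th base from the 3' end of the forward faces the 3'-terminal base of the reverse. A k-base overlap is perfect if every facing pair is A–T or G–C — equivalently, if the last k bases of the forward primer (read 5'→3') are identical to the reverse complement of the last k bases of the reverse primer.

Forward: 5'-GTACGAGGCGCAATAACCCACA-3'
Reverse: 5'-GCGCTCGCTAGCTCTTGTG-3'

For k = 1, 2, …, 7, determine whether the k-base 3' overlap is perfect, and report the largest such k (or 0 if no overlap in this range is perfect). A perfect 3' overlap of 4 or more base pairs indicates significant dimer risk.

Longest perfect overlap: 4 complementary base pairs; significant dimer risk (threshold 4).

Last 7 bases (5'→3') — forward …ACCCACA, reverse …TCTTGTG.
Reverse complement of the reverse primer's last 7 bases: CACAAGA; its first k bases are the reverse complement of the reverse primer's last k bases, so a perfect k-base overlap needs the forward primer's last k bases to equal them.
Comparing (forward last k vs required): k=1: A vs C ✗; k=2: CA vs CA ✓; k=3: ACA vs CAC ✗; k=4: CACA vs CACA ✓; k=5: CCACA vs CACAA ✗; k=6: CCCACA vs CACAAG ✗; k=7: ACCCACA vs CACAAGA ✗.
Perfect overlaps at k = 2, 4; the largest is 4.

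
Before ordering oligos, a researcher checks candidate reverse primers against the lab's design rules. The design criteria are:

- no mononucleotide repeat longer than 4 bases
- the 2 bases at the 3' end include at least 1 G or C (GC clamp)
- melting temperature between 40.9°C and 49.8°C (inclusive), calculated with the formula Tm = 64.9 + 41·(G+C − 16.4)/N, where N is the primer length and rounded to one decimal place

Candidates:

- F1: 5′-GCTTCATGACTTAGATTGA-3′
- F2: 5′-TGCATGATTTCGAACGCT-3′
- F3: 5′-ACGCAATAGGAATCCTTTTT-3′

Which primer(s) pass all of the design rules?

F1 (19 nt, A=5 T=7 G=4 C=3): longest run = 2 ✓; 3' end GA has 1 G/C ✓; Tm = 64.9 + 41·(7 − 16.4)/19 = 44.6°C ✓ — passes.
F2 (18 nt, A=4 T=6 G=4 C=4): longest run = 3 ✓; 3' end CT has 1 G/C ✓; Tm = 64.9 + 41·(8 − 16.4)/18 = 45.8°C ✓ — passes.
F3 (20 nt, A=6 T=7 G=3 C=4): longest run = 5, exceeds 4 ✗; 3' end TT has 0 G/C, need ≥1 ✗; Tm = 64.9 + 41·(7 − 16.4)/20 = 45.6°C ✓ — fails.

F1 and F2.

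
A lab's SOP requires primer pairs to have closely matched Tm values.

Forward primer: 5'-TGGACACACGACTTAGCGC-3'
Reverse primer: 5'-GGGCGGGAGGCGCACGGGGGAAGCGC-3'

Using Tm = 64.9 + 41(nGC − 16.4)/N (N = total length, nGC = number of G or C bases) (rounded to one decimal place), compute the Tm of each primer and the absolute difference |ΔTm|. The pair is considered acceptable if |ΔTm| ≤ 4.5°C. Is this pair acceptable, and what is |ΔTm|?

Forward: G+C = 11, N = 19 → Tm = 64.9 + 41·(11 − 16.4)/19 = 53.2°C.
Reverse: G+C = 22, N = 26 → Tm = 64.9 + 41·(22 − 16.4)/26 = 73.7°C.
|ΔTm| = |53.2 − 73.7| = 20.5°C, > 4.5°C.

|ΔTm| = 20.5°C; the pair is not acceptable.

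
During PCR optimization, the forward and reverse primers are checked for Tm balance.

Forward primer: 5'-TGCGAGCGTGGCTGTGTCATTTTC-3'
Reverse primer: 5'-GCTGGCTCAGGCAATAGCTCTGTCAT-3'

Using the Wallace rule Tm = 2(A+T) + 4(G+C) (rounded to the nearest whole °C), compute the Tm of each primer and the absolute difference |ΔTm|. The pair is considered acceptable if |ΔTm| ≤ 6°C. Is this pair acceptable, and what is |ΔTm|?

Forward: A=2 T=9 G=8 C=5 → Tm = 2·11 + 4·13 = 74°C.
Reverse: A=5 T=7 G=7 C=7 → Tm = 2·12 + 4·14 = 80°C.
|ΔTm| = |74 − 80| = 6°C, ≤ 6°C.

|ΔTm| = 6°C; the pair is acceptable.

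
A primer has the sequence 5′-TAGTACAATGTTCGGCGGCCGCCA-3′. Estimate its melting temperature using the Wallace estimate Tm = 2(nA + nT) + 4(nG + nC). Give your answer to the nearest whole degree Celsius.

76°C

Base counts: A=5, T=5, G=7, C=7 (length 24).
Tm = 2·(5+5) + 4·(7+7) = 2·10 + 4·14 = 20 + 56 = 76°C.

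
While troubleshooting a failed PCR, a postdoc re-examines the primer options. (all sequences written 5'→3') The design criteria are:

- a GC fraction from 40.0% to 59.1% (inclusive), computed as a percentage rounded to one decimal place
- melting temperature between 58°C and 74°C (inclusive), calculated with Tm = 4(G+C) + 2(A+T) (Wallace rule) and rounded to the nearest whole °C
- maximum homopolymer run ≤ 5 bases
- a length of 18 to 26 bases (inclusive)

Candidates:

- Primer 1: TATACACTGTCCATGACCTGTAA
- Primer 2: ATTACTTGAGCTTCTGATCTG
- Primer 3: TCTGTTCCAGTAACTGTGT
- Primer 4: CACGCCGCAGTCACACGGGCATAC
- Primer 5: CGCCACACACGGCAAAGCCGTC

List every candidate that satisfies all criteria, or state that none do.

Primer 1 (23 nt, A=7 T=7 G=3 C=6): GC 9/23 = 39.1%, outside 40.0–59.1% ✗; Tm = 2·14 + 4·9 = 64°C ✓; longest run = 2 ✓; length 23 ✓ — fails.
Primer 2 (21 nt, A=4 T=9 G=4 C=4): GC 8/21 = 38.1%, outside 40.0–59.1% ✗; Tm = 2·13 + 4·8 = 58°C ✓; longest run = 2 ✓; length 21 ✓ — fails.
Primer 3 (19 nt, A=3 T=8 G=4 C=4): GC 8/19 = 42.1% ✓; Tm = 2·11 + 4·8 = 54°C, outside 58–74°C ✗; longest run = 2 ✓; length 19 ✓ — fails.
Primer 4 (24 nt, A=6 T=2 G=6 C=10): GC 16/24 = 66.7%, outside 40.0–59.1% ✗; Tm = 2·8 + 4·16 = 80°C, outside 58–74°C ✗; longest run = 3 ✓; length 24 ✓ — fails.
Primer 5 (22 nt, A=6 T=1 G=5 C=10): GC 15/22 = 68.2%, outside 40.0–59.1% ✗; Tm = 2·7 + 4·15 = 74°C ✓; longest run = 3 ✓; length 22 ✓ — fails.

None of the candidates satisfy all criteria.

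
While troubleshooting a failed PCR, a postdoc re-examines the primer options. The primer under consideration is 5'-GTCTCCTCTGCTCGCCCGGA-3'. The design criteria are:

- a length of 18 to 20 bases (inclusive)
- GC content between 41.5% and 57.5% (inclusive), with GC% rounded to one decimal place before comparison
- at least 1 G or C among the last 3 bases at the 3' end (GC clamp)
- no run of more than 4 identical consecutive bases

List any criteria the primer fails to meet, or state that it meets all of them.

Fails: GC content.

Base counts: A=1, T=5, G=5, C=9 (length 20).
length: length 20 ✓
GC content: GC 14/20 = 70.0%, outside 41.5–57.5% ✗
GC clamp: 3' end GGA has 2 G/C ✓
homopolymer run: longest run = 3 ✓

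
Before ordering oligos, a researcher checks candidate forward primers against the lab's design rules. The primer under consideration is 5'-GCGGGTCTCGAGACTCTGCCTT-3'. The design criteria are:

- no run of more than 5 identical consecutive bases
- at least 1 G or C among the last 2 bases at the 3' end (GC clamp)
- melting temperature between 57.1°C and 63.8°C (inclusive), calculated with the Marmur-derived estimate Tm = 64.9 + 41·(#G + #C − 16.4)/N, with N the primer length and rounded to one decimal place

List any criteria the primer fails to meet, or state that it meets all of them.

Fails: GC clamp.

Base counts: A=2, T=6, G=7, C=7 (length 22).
homopolymer run: longest run = 3 ✓
GC clamp: 3' end TT has 0 G/C, need ≥1 ✗
Tm: Tm = 64.9 + 41·(14 − 16.4)/22 = 60.4°C ✓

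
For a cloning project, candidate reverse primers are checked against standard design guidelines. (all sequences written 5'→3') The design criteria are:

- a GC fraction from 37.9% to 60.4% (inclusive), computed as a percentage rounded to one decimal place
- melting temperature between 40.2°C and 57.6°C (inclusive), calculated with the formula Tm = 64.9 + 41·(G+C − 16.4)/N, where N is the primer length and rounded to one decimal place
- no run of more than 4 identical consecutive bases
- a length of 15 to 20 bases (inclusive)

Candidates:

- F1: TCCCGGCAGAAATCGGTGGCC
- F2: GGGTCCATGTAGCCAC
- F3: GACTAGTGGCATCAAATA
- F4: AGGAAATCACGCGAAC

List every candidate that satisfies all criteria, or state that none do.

F1 (21 nt, A=4 T=3 G=7 C=7): GC 14/21 = 66.7%, outside 37.9–60.4% ✗; Tm = 64.9 + 41·(14 − 16.4)/21 = 60.2°C, outside 40.2–57.6°C ✗; longest run = 3 ✓; length 21, outside 15–20 ✗ — fails.
F2 (16 nt, A=3 T=3 G=5 C=5): GC 10/16 = 62.5%, outside 37.9–60.4% ✗; Tm = 64.9 + 41·(10 − 16.4)/16 = 48.5°C ✓; longest run = 3 ✓; length 16 ✓ — fails.
F3 (18 nt, A=7 T=4 G=4 C=3): GC 7/18 = 38.9% ✓; Tm = 64.9 + 41·(7 − 16.4)/18 = 43.5°C ✓; longest run = 3 ✓; length 18 ✓ — passes.
F4 (16 nt, A=7 T=1 G=4 C=4): GC 8/16 = 50.0% ✓; Tm = 64.9 + 41·(8 − 16.4)/16 = 43.4°C ✓; longest run = 3 ✓; length 16 ✓ — passes.

F3 and F4.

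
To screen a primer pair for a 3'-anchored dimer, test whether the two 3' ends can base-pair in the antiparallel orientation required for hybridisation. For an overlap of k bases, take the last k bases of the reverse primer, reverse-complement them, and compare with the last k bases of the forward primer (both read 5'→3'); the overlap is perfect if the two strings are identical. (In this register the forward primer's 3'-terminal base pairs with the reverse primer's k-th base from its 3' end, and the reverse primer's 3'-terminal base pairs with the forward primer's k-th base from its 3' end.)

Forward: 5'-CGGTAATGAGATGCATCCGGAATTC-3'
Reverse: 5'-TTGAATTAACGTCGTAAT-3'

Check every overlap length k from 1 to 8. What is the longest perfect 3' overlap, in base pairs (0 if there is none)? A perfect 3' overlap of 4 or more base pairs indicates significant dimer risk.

Last 8 bases (5'→3') — forward …CGGAATTC, reverse …GTCGTAAT.
Reverse complement of the reverse primer's last 8 bases: ATTACGAC; its first k bases are the reverse complement of the reverse primer's last k bases, so a perfect k-base overlap needs the forward primer's last k bases to equal them.
Comparing (forward last k vs required): k=1: C vs A ✗; k=2: TC vs AT ✗; k=3: TTC vs ATT ✗; k=4: ATTC vs ATTA ✗; k=5: AATTC vs ATTAC ✗; k=6: GAATTC vs ATTACG ✗; k=7: GGAATTC vs ATTACGA ✗; k=8: CGGAATTC vs ATTACGAC ✗.
No overlap length from 1 to 8 is perfect, so the longest perfect 3' overlap is 0.

Longest perfect overlap: 0 complementary base pairs; below the dimer-risk threshold (threshold 4).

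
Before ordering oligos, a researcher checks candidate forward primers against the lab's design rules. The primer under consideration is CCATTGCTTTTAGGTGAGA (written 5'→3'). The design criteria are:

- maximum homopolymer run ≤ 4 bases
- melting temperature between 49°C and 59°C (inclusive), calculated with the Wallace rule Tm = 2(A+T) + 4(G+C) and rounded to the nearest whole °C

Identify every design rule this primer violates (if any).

Meets all criteria.

Base counts: A=4, T=7, G=5, C=3 (length 19).
homopolymer run: longest run = 4 ✓
Tm: Tm = 2·11 + 4·8 = 54°C ✓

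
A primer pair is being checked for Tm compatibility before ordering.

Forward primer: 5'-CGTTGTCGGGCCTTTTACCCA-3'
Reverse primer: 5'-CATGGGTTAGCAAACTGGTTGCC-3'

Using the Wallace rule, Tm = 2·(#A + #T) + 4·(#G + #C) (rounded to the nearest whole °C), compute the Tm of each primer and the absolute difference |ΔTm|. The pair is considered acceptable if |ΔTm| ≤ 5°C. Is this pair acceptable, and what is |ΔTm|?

|ΔTm| = 4°C; the pair is acceptable.

Forward: A=2 T=7 G=5 C=7 → Tm = 2·9 + 4·12 = 66°C.
Reverse: A=5 T=6 G=7 C=5 → Tm = 2·11 + 4·12 = 70°C.
|ΔTm| = |66 − 70| = 4°C, ≤ 5°C.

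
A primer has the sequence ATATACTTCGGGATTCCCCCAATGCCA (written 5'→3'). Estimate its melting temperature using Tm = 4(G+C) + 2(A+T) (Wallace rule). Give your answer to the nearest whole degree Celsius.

Base counts: A=7, T=7, G=4, C=9 (length 27).
Tm = 2·(7+7) + 4·(4+9) = 2·14 + 4·13 = 28 + 52 = 80°C.

80°C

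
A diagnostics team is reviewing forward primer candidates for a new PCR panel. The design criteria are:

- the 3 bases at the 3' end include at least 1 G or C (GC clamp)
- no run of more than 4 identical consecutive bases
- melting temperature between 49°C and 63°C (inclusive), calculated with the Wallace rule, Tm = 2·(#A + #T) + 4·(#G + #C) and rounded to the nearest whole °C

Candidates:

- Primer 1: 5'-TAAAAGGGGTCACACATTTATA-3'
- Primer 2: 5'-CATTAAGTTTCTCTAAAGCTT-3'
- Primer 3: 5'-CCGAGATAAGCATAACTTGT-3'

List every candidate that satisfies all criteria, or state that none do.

Primer 2 and Primer 3.

Primer 1 (22 nt, A=9 T=6 G=4 C=3): 3' end ATA has 0 G/C, need ≥1 ✗; longest run = 4 ✓; Tm = 2·15 + 4·7 = 58°C ✓ — fails.
Primer 2 (21 nt, A=6 T=9 G=2 C=4): 3' end CTT has 1 G/C ✓; longest run = 3 ✓; Tm = 2·15 + 4·6 = 54°C ✓ — passes.
Primer 3 (20 nt, A=7 T=5 G=4 C=4): 3' end TGT has 1 G/C ✓; longest run = 2 ✓; Tm = 2·12 + 4·8 = 56°C ✓ — passes.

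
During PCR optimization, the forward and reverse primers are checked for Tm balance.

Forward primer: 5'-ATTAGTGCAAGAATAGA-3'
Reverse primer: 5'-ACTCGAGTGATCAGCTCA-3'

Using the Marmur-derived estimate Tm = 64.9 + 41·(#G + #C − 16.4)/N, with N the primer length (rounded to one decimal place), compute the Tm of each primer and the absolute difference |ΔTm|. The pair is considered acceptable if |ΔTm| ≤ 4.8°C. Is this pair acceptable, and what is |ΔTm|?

|ΔTm| = 10.6°C; the pair is not acceptable.

Forward: G+C = 5, N = 17 → Tm = 64.9 + 41·(5 − 16.4)/17 = 37.4°C.
Reverse: G+C = 9, N = 18 → Tm = 64.9 + 41·(9 − 16.4)/18 = 48.0°C.
|ΔTm| = |37.4 − 48.0| = 10.6°C, > 4.8°C.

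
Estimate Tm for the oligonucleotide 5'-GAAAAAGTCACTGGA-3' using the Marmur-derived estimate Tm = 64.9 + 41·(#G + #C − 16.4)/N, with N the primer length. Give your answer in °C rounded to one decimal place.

Base counts: A=7, T=2, G=4, C=2; G+C = 6, N = 15.
Tm = 64.9 + 41·(6 − 16.4)/15 = 64.9 + -426.40/15 = 36.5°C.

36.5°C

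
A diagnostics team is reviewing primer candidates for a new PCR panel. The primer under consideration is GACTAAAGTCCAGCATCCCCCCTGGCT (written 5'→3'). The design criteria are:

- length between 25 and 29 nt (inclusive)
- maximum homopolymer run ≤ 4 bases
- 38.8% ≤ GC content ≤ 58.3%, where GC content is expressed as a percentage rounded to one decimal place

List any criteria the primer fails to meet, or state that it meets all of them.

Base counts: A=6, T=5, G=5, C=11 (length 27).
length: length 27 ✓
homopolymer run: longest run = 6, exceeds 4 ✗
GC content: GC 16/27 = 59.3%, outside 38.8–58.3% ✗

Fails: homopolymer run, GC content.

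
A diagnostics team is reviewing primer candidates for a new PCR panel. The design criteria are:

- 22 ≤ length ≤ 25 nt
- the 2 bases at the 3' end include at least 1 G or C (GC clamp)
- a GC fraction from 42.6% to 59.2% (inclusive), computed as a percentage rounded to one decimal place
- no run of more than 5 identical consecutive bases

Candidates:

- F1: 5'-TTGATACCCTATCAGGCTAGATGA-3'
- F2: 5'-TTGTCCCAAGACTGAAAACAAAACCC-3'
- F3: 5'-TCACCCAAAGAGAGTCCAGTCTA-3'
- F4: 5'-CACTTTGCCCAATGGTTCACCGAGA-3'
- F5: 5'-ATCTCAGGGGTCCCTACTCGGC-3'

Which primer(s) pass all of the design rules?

F4 only.

F1 (24 nt, A=7 T=7 G=5 C=5): length 24 ✓; 3' end GA has 1 G/C ✓; GC 10/24 = 41.7%, outside 42.6–59.2% ✗; longest run = 3 ✓ — fails.
F2 (26 nt, A=11 T=4 G=3 C=8): length 26, outside 22–25 ✗; 3' end CC has 2 G/C ✓; GC 11/26 = 42.3%, outside 42.6–59.2% ✗; longest run = 4 ✓ — fails.
F3 (23 nt, A=8 T=4 G=4 C=7): length 23 ✓; 3' end TA has 0 G/C, need ≥1 ✗; GC 11/23 = 47.8% ✓; longest run = 3 ✓ — fails.
F4 (25 nt, A=6 T=6 G=5 C=8): length 25 ✓; 3' end GA has 1 G/C ✓; GC 13/25 = 52.0% ✓; longest run = 3 ✓ — passes.
F5 (22 nt, A=3 T=5 G=6 C=8): length 22 ✓; 3' end GC has 2 G/C ✓; GC 14/22 = 63.6%, outside 42.6–59.2% ✗; longest run = 4 ✓ — fails.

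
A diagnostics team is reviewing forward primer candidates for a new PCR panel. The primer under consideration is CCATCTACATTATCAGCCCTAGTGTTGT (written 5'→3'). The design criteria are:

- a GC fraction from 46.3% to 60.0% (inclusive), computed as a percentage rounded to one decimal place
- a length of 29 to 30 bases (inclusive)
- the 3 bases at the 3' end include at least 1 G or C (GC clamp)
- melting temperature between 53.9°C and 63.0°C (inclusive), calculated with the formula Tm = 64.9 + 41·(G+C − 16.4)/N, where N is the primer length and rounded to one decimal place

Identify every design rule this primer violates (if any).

Fails: GC content, length.

Base counts: A=6, T=10, G=4, C=8 (length 28).
GC content: GC 12/28 = 42.9%, outside 46.3–60.0% ✗
length: length 28, outside 29–30 ✗
GC clamp: 3' end TGT has 1 G/C ✓
Tm: Tm = 64.9 + 41·(12 − 16.4)/28 = 58.5°C ✓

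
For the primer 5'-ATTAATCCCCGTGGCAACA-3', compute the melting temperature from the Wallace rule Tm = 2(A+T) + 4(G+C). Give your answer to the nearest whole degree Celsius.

56°C

Base counts: A=6, T=4, G=3, C=6 (length 19).
Tm = 2·(6+4) + 4·(3+6) = 2·10 + 4·9 = 20 + 36 = 56°C.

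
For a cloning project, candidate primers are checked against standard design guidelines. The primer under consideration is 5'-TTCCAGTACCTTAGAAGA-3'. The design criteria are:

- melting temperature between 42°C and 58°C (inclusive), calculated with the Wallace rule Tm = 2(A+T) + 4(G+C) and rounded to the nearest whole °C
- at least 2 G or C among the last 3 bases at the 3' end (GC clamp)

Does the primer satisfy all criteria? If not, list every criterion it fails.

Base counts: A=6, T=5, G=3, C=4 (length 18).
Tm: Tm = 2·11 + 4·7 = 50°C ✓
GC clamp: 3' end AGA has 1 G/C, need ≥2 ✗

Fails: GC clamp.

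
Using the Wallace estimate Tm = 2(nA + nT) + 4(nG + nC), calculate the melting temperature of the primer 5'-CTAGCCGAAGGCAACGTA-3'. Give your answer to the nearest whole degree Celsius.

Base counts: A=6, T=2, G=5, C=5 (length 18).
Tm = 2·(6+2) + 4·(5+5) = 2·8 + 4·10 = 16 + 40 = 56°C.

56°C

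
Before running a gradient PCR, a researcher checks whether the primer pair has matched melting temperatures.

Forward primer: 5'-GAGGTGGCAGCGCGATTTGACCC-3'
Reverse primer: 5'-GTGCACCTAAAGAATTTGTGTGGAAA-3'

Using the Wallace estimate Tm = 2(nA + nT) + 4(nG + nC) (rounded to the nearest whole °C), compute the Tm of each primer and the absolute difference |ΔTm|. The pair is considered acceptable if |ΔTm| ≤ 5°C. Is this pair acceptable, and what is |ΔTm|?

|ΔTm| = 4°C; the pair is acceptable.

Forward: A=4 T=4 G=9 C=6 → Tm = 2·8 + 4·15 = 76°C.
Reverse: A=9 T=7 G=7 C=3 → Tm = 2·16 + 4·10 = 72°C.
|ΔTm| = |76 − 72| = 4°C, ≤ 5°C.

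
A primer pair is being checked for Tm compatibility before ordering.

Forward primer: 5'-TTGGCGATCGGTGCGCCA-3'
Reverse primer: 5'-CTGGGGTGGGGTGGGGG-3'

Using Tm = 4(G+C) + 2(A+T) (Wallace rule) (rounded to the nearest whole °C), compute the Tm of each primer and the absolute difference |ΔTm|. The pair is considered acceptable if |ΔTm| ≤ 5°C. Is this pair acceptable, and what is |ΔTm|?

Forward: A=2 T=4 G=7 C=5 → Tm = 2·6 + 4·12 = 60°C.
Reverse: A=0 T=3 G=13 C=1 → Tm = 2·3 + 4·14 = 62°C.
|ΔTm| = |60 − 62| = 2°C, ≤ 5°C.

|ΔTm| = 2°C; the pair is acceptable.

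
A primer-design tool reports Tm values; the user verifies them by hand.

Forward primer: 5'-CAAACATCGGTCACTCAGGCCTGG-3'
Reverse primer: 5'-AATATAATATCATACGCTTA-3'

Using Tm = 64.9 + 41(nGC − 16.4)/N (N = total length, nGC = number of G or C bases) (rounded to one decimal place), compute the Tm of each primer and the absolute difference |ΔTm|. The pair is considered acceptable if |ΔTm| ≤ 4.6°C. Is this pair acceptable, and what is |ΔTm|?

Forward: G+C = 14, N = 24 → Tm = 64.9 + 41·(14 − 16.4)/24 = 60.8°C.
Reverse: G+C = 4, N = 20 → Tm = 64.9 + 41·(4 − 16.4)/20 = 39.5°C.
|ΔTm| = |60.8 − 39.5| = 21.3°C, > 4.6°C.

|ΔTm| = 21.3°C; the pair is not acceptable.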